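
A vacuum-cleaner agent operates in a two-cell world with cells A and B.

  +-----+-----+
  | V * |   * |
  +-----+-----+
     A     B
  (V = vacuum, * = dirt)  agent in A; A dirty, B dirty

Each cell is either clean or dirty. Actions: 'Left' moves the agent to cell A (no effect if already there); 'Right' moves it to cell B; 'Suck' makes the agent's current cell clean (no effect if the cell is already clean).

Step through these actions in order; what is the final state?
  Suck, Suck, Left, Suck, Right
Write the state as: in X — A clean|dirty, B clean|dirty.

step 1/5 (Suck): in A — A clean, B dirty
step 2/5 (Suck): in A — A clean, B dirty
step 3/5 (Left): in A — A clean, B dirty
step 4/5 (Suck): in A — A clean, B dirty
step 5/5 (Right): in B — A clean, B dirty

in B — A clean, B dirty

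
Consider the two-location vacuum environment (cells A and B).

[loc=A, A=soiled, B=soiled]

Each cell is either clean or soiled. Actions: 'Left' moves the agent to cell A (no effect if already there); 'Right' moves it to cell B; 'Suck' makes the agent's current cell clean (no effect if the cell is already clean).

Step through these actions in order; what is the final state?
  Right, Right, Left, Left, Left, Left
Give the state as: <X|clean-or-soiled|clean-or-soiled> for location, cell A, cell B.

<A|soiled|soiled>

t=1 Right ⇒ <B|soiled|soiled>
t=2 Right ⇒ <B|soiled|soiled>
t=3 Left ⇒ <A|soiled|soiled>
t=4 Left ⇒ <A|soiled|soiled>
t=5 Left ⇒ <A|soiled|soiled>
t=6 Left ⇒ <A|soiled|soiled>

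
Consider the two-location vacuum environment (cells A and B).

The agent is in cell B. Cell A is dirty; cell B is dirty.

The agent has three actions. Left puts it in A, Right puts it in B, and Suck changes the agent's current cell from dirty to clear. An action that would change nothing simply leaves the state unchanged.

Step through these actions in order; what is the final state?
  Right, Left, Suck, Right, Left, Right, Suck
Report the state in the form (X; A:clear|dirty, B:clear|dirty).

1. Right → (B; A:dirty, B:dirty)
2. Left → (A; A:dirty, B:dirty)
3. Suck → (A; A:clear, B:dirty)
4. Right → (B; A:clear, B:dirty)
5. Left → (A; A:clear, B:dirty)
6. Right → (B; A:clear, B:dirty)
7. Suck → (B; A:clear, B:clear)

(B; A:clear, B:clear)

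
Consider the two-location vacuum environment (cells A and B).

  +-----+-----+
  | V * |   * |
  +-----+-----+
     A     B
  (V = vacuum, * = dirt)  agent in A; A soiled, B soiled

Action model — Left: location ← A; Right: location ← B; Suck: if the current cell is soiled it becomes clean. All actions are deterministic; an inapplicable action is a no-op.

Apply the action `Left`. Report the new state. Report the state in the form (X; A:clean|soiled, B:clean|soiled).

(A; A:soiled, B:soiled)

start: (A; A:soiled, B:soiled)
1. Left → (A; A:soiled, B:soiled)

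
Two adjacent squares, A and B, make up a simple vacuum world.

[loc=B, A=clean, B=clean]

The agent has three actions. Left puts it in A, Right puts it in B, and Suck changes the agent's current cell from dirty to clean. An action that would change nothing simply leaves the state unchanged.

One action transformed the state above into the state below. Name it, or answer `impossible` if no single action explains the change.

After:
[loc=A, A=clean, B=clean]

Left

try  Left: loc=A A=clean B=clean  ← match
try Right: loc=B A=clean B=clean
try  Suck: loc=B A=clean B=clean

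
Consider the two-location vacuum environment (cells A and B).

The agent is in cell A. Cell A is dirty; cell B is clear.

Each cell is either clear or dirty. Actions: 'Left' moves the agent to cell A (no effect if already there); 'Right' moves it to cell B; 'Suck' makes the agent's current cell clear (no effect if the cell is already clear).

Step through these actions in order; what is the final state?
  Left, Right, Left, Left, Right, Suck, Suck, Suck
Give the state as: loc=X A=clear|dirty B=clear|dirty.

loc=B A=dirty B=clear

t=1 Left ⇒ loc=A A=dirty B=clear
t=2 Right ⇒ loc=B A=dirty B=clear
t=3 Left ⇒ loc=A A=dirty B=clear
t=4 Left ⇒ loc=A A=dirty B=clear
t=5 Right ⇒ loc=B A=dirty B=clear
t=6 Suck ⇒ loc=B A=dirty B=clear
t=7 Suck ⇒ loc=B A=dirty B=clear
t=8 Suck ⇒ loc=B A=dirty B=clear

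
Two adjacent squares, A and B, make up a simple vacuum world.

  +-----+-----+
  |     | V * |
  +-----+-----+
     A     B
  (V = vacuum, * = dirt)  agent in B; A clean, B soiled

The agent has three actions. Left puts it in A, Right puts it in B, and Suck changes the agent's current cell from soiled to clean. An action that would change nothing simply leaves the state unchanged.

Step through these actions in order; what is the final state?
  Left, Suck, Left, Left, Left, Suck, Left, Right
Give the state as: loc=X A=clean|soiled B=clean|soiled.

[1] after Left: loc=A A=clean B=soiled
[2] after Suck: loc=A A=clean B=soiled
[3] after Left: loc=A A=clean B=soiled
[4] after Left: loc=A A=clean B=soiled
[5] after Left: loc=A A=clean B=soiled
[6] after Suck: loc=A A=clean B=soiled
[7] after Left: loc=A A=clean B=soiled
[8] after Right: loc=B A=clean B=soiled

loc=B A=clean B=soiled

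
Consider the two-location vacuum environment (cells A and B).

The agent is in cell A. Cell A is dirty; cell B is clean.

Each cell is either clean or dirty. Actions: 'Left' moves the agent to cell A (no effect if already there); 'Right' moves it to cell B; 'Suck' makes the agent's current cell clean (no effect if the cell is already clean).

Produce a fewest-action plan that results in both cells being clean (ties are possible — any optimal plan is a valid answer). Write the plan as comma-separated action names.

Suck

step 1/1 (Suck): (A; A:clean, B:clean)
min 1: A is dirty, one Suck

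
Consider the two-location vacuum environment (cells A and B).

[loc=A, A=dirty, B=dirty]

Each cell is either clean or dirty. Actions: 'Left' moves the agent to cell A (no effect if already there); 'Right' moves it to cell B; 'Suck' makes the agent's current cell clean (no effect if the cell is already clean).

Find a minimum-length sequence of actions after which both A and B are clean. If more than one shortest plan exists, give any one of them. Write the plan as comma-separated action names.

Suck, Right, Suck

Suck (#1): loc=A A=clean B=dirty
Right (#2): loc=B A=clean B=dirty
Suck (#3): loc=B A=clean B=clean
min 3: Suck A + move + Suck B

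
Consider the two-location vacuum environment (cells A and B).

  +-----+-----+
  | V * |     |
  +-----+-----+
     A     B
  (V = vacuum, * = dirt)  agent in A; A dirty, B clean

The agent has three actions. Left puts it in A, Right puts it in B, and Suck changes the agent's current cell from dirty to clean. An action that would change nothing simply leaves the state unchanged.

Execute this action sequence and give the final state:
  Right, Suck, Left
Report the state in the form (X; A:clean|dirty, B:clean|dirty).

1. Right → (B; A:dirty, B:clean)
2. Suck → (B; A:dirty, B:clean)
3. Left → (A; A:dirty, B:clean)

(A; A:dirty, B:clean)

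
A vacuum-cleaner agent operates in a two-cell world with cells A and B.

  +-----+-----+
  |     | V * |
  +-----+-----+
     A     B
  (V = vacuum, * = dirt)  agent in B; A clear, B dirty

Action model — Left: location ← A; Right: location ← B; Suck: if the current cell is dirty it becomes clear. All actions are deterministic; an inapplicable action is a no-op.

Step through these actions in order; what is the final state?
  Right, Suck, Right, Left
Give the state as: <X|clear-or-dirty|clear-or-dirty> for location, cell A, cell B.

[1] after Right: <B|clear|dirty>
[2] after Suck: <B|clear|clear>
[3] after Right: <B|clear|clear>
[4] after Left: <A|clear|clear>

<A|clear|clear>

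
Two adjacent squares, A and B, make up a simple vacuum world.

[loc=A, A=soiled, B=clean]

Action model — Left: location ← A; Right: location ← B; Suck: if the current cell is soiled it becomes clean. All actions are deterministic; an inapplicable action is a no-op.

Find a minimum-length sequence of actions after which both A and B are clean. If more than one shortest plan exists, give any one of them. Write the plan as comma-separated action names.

[1] after Suck: (A; A:clean, B:clean)
min 1: A is soiled, one Suck

Suck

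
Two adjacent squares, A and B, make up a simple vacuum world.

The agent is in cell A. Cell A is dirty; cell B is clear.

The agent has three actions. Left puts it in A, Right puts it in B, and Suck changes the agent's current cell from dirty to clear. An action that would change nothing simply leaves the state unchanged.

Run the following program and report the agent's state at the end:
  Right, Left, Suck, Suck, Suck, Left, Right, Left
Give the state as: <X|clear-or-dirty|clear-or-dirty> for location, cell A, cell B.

1. Right → <B|dirty|clear>
2. Left → <A|dirty|clear>
3. Suck → <A|clear|clear>
4. Suck → <A|clear|clear>
5. Suck → <A|clear|clear>
6. Left → <A|clear|clear>
7. Right → <B|clear|clear>
8. Left → <A|clear|clear>

<A|clear|clear>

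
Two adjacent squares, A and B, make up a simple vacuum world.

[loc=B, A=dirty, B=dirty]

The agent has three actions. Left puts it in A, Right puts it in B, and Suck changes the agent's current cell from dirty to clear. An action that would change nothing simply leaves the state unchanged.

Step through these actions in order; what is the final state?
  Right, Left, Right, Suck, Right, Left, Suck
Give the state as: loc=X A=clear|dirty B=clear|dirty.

loc=A A=clear B=clear

Right (#1): loc=B A=dirty B=dirty
Left (#2): loc=A A=dirty B=dirty
Right (#3): loc=B A=dirty B=dirty
Suck (#4): loc=B A=dirty B=clear
Right (#5): loc=B A=dirty B=clear
Left (#6): loc=A A=dirty B=clear
Suck (#7): loc=A A=clear B=clear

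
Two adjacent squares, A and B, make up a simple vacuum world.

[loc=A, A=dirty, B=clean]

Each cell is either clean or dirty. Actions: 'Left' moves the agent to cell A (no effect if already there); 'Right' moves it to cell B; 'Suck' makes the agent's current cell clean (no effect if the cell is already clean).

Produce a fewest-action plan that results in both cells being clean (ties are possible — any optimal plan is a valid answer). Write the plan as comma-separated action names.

[1] after Suck: (A; A:clean, B:clean)
min 1: A is dirty, one Suck

Suck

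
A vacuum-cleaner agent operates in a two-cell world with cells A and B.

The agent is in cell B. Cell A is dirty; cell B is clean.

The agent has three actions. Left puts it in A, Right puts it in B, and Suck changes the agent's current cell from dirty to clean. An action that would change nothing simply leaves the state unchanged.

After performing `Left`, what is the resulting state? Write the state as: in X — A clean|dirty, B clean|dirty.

start: in B — A dirty, B clean
t=1 Left ⇒ in A — A dirty, B clean

in A — A dirty, B clean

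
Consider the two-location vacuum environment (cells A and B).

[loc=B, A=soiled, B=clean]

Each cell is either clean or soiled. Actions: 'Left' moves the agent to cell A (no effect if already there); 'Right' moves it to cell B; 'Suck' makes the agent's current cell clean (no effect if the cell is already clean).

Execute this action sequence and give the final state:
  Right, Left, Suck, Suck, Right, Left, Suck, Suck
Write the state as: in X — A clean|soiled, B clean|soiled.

1. Right → in B — A soiled, B clean
2. Left → in A — A soiled, B clean
3. Suck → in A — A clean, B clean
4. Suck → in A — A clean, B clean
5. Right → in B — A clean, B clean
6. Left → in A — A clean, B clean
7. Suck → in A — A clean, B clean
8. Suck → in A — A clean, B clean

in A — A clean, B clean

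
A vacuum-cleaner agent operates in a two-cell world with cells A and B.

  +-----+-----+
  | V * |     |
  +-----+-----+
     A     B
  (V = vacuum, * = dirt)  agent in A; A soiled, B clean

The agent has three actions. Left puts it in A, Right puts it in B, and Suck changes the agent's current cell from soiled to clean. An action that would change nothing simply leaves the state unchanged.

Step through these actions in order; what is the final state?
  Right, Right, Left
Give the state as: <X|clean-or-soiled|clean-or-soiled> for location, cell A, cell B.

<A|soiled|clean>

Right (#1): <B|soiled|clean>
Right (#2): <B|soiled|clean>
Left (#3): <A|soiled|clean>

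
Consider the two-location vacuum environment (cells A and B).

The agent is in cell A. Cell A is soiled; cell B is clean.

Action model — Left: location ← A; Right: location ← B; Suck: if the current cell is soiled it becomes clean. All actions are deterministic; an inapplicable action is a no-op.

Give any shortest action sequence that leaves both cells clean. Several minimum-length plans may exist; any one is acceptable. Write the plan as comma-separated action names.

[1] after Suck: loc=A A=clean B=clean
min 1: A is soiled, one Suck

Suck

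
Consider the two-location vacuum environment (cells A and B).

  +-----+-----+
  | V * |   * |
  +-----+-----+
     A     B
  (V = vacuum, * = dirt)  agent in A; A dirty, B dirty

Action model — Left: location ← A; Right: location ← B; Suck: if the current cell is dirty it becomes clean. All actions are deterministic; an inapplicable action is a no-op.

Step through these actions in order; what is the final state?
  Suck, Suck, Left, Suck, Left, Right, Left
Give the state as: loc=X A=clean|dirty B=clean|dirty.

1. Suck → loc=A A=clean B=dirty
2. Suck → loc=A A=clean B=dirty
3. Left → loc=A A=clean B=dirty
4. Suck → loc=A A=clean B=dirty
5. Left → loc=A A=clean B=dirty
6. Right → loc=B A=clean B=dirty
7. Left → loc=A A=clean B=dirty

loc=A A=clean B=dirty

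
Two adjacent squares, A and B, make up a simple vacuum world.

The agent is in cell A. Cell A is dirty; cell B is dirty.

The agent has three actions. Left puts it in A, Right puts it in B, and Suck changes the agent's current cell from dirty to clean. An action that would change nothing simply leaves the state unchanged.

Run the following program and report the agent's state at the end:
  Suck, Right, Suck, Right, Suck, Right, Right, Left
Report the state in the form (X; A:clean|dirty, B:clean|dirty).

[1] after Suck: (A; A:clean, B:dirty)
[2] after Right: (B; A:clean, B:dirty)
[3] after Suck: (B; A:clean, B:clean)
[4] after Right: (B; A:clean, B:clean)
[5] after Suck: (B; A:clean, B:clean)
[6] after Right: (B; A:clean, B:clean)
[7] after Right: (B; A:clean, B:clean)
[8] after Left: (A; A:clean, B:clean)

(A; A:clean, B:clean)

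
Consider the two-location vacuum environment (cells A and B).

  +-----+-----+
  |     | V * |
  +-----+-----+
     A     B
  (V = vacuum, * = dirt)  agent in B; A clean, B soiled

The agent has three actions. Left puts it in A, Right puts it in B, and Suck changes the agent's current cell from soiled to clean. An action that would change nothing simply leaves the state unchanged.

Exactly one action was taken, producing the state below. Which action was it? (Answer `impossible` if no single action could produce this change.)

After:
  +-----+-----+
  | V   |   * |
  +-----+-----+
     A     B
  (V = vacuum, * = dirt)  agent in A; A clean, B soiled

Left

try  Left: loc=A A=clean B=soiled  ← match
try Right: loc=B A=clean B=soiled
try  Suck: loc=B A=clean B=clean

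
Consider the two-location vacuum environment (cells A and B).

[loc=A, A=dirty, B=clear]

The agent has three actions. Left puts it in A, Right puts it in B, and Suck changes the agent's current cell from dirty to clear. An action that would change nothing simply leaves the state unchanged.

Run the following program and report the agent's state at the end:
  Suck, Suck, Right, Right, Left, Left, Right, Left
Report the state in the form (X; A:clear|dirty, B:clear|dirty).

[1] after Suck: (A; A:clear, B:clear)
[2] after Suck: (A; A:clear, B:clear)
[3] after Right: (B; A:clear, B:clear)
[4] after Right: (B; A:clear, B:clear)
[5] after Left: (A; A:clear, B:clear)
[6] after Left: (A; A:clear, B:clear)
[7] after Right: (B; A:clear, B:clear)
[8] after Left: (A; A:clear, B:clear)

(A; A:clear, B:clear)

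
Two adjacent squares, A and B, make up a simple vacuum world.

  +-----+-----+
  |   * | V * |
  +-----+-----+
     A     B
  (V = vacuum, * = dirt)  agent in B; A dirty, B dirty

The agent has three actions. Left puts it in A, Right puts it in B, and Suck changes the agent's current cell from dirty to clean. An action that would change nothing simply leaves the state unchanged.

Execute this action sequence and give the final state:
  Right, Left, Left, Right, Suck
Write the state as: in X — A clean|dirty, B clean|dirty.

1. Right → in B — A dirty, B dirty
2. Left → in A — A dirty, B dirty
3. Left → in A — A dirty, B dirty
4. Right → in B — A dirty, B dirty
5. Suck → in B — A dirty, B clean

in B — A dirty, B clean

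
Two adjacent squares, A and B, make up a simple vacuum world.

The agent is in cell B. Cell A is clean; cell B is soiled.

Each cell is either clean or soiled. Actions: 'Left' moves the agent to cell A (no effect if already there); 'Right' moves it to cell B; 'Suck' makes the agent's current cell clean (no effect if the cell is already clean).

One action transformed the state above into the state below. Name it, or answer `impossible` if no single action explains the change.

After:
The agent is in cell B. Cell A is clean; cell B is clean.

try  Left: (A; A:clean, B:soiled)
try Right: (B; A:clean, B:soiled)
try  Suck: (B; A:clean, B:clean)  ← match

Suck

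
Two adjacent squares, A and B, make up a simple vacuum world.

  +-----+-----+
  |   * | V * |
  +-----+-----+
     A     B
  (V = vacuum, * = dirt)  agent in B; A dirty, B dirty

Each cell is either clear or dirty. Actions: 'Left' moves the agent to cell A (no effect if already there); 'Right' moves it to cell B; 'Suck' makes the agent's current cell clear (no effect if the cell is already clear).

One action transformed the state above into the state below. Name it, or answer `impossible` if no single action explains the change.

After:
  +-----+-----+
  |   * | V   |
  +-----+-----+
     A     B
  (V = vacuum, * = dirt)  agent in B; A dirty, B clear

try  Left: <A|dirty|dirty>
try Right: <B|dirty|dirty>
try  Suck: <B|dirty|clear>  ← match

Suck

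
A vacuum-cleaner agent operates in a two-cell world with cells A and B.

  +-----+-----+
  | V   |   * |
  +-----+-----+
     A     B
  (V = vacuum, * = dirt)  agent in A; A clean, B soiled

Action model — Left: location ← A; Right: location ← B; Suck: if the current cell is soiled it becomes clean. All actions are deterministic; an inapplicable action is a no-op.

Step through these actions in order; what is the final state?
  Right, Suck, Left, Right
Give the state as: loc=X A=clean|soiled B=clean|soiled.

1) do Right; now loc=B A=clean B=soiled
2) do Suck; now loc=B A=clean B=clean
3) do Left; now loc=A A=clean B=clean
4) do Right; now loc=B A=clean B=clean

loc=B A=clean B=clean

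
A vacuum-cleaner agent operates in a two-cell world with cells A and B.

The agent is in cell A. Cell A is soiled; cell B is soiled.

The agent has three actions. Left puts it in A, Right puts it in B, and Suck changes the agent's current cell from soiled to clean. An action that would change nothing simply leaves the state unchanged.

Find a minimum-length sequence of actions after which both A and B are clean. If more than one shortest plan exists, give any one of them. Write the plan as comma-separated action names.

step 1/3 (Suck): loc=A A=clean B=soiled
step 2/3 (Right): loc=B A=clean B=soiled
step 3/3 (Suck): loc=B A=clean B=clean
min 3: Suck A + move + Suck B

Suck, Right, Suck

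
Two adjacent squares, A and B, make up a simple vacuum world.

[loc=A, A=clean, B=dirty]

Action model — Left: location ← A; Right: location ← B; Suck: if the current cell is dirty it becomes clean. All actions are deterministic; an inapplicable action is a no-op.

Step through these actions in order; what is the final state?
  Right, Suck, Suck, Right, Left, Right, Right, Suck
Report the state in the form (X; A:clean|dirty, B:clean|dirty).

(B; A:clean, B:clean)

t=1 Right ⇒ (B; A:clean, B:dirty)
t=2 Suck ⇒ (B; A:clean, B:clean)
t=3 Suck ⇒ (B; A:clean, B:clean)
t=4 Right ⇒ (B; A:clean, B:clean)
t=5 Left ⇒ (A; A:clean, B:clean)
t=6 Right ⇒ (B; A:clean, B:clean)
t=7 Right ⇒ (B; A:clean, B:clean)
t=8 Suck ⇒ (B; A:clean, B:clean)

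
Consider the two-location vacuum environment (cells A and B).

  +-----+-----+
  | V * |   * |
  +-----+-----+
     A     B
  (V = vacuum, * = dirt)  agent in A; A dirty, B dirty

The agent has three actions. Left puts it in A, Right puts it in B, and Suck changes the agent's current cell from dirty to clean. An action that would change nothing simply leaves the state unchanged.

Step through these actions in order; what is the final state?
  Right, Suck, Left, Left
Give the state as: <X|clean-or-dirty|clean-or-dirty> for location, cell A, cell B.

step 1/4 (Right): <B|dirty|dirty>
step 2/4 (Suck): <B|dirty|clean>
step 3/4 (Left): <A|dirty|clean>
step 4/4 (Left): <A|dirty|clean>

<A|dirty|clean>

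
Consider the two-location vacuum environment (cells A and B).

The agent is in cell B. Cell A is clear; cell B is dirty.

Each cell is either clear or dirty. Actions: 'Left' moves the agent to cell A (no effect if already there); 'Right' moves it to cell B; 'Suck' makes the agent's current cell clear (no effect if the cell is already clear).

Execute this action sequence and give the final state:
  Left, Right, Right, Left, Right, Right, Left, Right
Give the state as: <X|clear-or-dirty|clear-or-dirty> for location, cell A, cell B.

<B|clear|dirty>

step 1/8 (Left): <A|clear|dirty>
step 2/8 (Right): <B|clear|dirty>
step 3/8 (Right): <B|clear|dirty>
step 4/8 (Left): <A|clear|dirty>
step 5/8 (Right): <B|clear|dirty>
step 6/8 (Right): <B|clear|dirty>
step 7/8 (Left): <A|clear|dirty>
step 8/8 (Right): <B|clear|dirty>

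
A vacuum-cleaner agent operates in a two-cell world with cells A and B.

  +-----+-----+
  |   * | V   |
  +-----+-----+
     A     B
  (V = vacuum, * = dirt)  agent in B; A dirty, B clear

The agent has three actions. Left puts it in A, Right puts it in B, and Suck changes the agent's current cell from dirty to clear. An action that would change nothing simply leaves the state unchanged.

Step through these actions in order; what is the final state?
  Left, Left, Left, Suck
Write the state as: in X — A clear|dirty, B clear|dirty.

in A — A clear, B clear

t=1 Left ⇒ in A — A dirty, B clear
t=2 Left ⇒ in A — A dirty, B clear
t=3 Left ⇒ in A — A dirty, B clear
t=4 Suck ⇒ in A — A clear, B clear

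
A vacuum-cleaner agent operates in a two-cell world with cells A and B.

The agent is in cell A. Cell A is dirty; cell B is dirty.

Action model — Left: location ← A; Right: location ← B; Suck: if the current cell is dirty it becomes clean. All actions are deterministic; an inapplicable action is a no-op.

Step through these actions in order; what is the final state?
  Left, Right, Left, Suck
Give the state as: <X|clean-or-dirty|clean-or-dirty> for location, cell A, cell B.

<A|clean|dirty>

1. Left → <A|dirty|dirty>
2. Right → <B|dirty|dirty>
3. Left → <A|dirty|dirty>
4. Suck → <A|clean|dirty>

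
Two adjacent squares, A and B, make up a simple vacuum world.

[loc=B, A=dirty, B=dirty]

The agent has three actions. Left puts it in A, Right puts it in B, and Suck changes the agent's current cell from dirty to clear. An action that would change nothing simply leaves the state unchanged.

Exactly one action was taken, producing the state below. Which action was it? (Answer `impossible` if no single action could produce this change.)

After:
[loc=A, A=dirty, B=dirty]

Left

try  Left: loc=A A=dirty B=dirty  ← match
try Right: loc=B A=dirty B=dirty
try  Suck: loc=B A=dirty B=clear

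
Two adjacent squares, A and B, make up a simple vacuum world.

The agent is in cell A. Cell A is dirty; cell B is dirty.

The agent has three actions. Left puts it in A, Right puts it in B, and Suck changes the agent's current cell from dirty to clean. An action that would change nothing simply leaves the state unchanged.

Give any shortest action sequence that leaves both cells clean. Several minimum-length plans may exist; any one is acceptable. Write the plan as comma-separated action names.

Suck, Right, Suck

1) do Suck; now loc=A A=clean B=dirty
2) do Right; now loc=B A=clean B=dirty
3) do Suck; now loc=B A=clean B=clean
min 3: Suck A + move + Suck B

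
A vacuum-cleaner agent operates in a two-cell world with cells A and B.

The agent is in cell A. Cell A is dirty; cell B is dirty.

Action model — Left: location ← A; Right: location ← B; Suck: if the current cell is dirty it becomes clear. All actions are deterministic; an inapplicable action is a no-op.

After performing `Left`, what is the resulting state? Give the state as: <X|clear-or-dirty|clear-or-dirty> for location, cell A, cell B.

<A|dirty|dirty>

start: <A|dirty|dirty>
[1] after Left: <A|dirty|dirty>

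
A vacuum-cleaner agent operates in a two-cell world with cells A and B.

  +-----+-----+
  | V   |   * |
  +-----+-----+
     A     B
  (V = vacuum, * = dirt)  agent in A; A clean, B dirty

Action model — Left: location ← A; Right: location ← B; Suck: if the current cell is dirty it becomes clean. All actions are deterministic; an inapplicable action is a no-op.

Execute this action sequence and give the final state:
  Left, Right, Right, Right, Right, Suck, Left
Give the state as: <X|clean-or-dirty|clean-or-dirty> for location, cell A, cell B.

<A|clean|clean>

1) do Left; now <A|clean|dirty>
2) do Right; now <B|clean|dirty>
3) do Right; now <B|clean|dirty>
4) do Right; now <B|clean|dirty>
5) do Right; now <B|clean|dirty>
6) do Suck; now <B|clean|clean>
7) do Left; now <A|clean|clean>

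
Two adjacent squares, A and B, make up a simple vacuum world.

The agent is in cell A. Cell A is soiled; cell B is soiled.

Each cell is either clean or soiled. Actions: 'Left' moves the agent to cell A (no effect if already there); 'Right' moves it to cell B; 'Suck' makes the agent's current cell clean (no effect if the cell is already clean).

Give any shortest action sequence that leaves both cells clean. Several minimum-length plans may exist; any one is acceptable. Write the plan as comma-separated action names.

Suck, Right, Suck

step 1/3 (Suck): loc=A A=clean B=soiled
step 2/3 (Right): loc=B A=clean B=soiled
step 3/3 (Suck): loc=B A=clean B=clean
min 3: Suck A + move + Suck B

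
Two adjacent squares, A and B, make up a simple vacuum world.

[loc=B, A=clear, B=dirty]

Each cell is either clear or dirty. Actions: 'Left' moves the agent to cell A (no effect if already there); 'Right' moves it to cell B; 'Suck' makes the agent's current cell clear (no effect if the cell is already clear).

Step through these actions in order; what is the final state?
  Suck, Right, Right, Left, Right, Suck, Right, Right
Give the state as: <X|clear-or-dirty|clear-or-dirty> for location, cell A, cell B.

<B|clear|clear>

1) do Suck; now <B|clear|clear>
2) do Right; now <B|clear|clear>
3) do Right; now <B|clear|clear>
4) do Left; now <A|clear|clear>
5) do Right; now <B|clear|clear>
6) do Suck; now <B|clear|clear>
7) do Right; now <B|clear|clear>
8) do Right; now <B|clear|clear>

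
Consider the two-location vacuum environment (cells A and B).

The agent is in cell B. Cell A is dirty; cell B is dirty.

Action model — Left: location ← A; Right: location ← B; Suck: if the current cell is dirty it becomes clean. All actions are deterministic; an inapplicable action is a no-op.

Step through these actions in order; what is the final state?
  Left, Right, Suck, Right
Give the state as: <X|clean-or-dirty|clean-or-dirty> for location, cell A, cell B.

[1] after Left: <A|dirty|dirty>
[2] after Right: <B|dirty|dirty>
[3] after Suck: <B|dirty|clean>
[4] after Right: <B|dirty|clean>

<B|dirty|clean>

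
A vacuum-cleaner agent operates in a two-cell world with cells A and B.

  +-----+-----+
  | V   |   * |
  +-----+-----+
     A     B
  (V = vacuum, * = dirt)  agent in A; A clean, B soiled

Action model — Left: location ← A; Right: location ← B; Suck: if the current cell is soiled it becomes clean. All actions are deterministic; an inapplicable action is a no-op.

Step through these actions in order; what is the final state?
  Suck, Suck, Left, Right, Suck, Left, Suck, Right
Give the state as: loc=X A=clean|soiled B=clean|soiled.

loc=B A=clean B=clean

step 1/8 (Suck): loc=A A=clean B=soiled
step 2/8 (Suck): loc=A A=clean B=soiled
step 3/8 (Left): loc=A A=clean B=soiled
step 4/8 (Right): loc=B A=clean B=soiled
step 5/8 (Suck): loc=B A=clean B=clean
step 6/8 (Left): loc=A A=clean B=clean
step 7/8 (Suck): loc=A A=clean B=clean
step 8/8 (Right): loc=B A=clean B=clean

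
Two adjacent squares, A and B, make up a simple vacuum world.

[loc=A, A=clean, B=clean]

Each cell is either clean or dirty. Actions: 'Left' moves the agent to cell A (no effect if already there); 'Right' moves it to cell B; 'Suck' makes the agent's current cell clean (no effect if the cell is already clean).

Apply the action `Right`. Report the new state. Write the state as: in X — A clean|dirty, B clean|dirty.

start: in A — A clean, B clean
t=1 Right ⇒ in B — A clean, B clean

in B — A clean, B clean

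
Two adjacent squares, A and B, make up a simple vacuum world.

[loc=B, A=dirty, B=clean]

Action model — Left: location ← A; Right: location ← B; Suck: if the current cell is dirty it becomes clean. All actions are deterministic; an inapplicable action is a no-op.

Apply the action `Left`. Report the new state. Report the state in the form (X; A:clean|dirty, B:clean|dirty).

(A; A:dirty, B:clean)

start: (B; A:dirty, B:clean)
1. Left → (A; A:dirty, B:clean)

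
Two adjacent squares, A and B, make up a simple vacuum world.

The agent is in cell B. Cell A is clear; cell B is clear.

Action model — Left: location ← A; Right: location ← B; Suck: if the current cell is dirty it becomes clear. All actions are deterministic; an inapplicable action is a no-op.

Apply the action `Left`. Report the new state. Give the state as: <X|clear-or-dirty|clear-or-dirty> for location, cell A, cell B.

<A|clear|clear>

start: <B|clear|clear>
t=1 Left ⇒ <A|clear|clear>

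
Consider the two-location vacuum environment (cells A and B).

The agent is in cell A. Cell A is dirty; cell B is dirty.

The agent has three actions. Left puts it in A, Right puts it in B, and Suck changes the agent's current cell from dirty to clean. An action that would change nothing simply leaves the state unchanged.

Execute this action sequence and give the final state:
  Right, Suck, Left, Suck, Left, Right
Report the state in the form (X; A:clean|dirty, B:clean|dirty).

(B; A:clean, B:clean)

1) do Right; now (B; A:dirty, B:dirty)
2) do Suck; now (B; A:dirty, B:clean)
3) do Left; now (A; A:dirty, B:clean)
4) do Suck; now (A; A:clean, B:clean)
5) do Left; now (A; A:clean, B:clean)
6) do Right; now (B; A:clean, B:clean)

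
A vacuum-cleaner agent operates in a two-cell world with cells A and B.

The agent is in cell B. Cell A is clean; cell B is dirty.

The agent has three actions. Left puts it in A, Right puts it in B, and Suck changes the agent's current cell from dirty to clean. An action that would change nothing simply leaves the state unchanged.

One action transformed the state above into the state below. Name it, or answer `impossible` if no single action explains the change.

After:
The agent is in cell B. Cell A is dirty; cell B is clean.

try  Left: (A; A:clean, B:dirty)
try Right: (B; A:clean, B:dirty)
try  Suck: (B; A:clean, B:clean)
no single action produces the after-state

impossible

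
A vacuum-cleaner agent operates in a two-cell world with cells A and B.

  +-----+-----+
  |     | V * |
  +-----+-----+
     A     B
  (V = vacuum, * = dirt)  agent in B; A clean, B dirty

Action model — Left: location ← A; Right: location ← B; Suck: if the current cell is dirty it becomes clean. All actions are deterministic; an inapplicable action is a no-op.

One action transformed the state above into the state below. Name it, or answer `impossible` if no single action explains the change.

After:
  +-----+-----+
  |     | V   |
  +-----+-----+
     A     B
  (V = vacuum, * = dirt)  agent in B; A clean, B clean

Suck

try  Left: loc=A A=clean B=dirty
try Right: loc=B A=clean B=dirty
try  Suck: loc=B A=clean B=clean  ← match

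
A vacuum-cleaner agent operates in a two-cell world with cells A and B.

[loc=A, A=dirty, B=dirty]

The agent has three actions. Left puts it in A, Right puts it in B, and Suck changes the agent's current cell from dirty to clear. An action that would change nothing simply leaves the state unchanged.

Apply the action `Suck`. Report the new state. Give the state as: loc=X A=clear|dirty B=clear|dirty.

loc=A A=clear B=dirty

start: loc=A A=dirty B=dirty
1) do Suck; now loc=A A=clear B=dirty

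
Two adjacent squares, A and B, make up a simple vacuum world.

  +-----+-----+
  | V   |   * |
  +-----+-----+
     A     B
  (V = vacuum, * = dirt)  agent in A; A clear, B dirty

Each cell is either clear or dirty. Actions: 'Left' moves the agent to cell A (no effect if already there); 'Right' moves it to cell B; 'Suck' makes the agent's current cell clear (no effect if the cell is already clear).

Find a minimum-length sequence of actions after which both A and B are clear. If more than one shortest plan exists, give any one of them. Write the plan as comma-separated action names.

[1] after Right: loc=B A=clear B=dirty
[2] after Suck: loc=B A=clear B=clear
min 2: go B then Suck

Right, Suck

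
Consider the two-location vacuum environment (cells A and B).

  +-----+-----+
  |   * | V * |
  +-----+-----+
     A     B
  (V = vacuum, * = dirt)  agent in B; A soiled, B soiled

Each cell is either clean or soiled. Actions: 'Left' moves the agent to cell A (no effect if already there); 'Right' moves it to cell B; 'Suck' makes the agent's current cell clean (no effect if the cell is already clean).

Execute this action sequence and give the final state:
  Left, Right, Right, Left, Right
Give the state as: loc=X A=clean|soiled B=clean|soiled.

1) do Left; now loc=A A=soiled B=soiled
2) do Right; now loc=B A=soiled B=soiled
3) do Right; now loc=B A=soiled B=soiled
4) do Left; now loc=A A=soiled B=soiled
5) do Right; now loc=B A=soiled B=soiled

loc=B A=soiled B=soiled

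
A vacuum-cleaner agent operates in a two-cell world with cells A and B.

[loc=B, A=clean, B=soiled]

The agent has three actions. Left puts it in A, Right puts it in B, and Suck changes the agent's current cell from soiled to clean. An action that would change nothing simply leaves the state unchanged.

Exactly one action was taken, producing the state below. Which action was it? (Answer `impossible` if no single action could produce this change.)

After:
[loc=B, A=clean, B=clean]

try  Left: <A|clean|soiled>
try Right: <B|clean|soiled>
try  Suck: <B|clean|clean>  ← match

Suck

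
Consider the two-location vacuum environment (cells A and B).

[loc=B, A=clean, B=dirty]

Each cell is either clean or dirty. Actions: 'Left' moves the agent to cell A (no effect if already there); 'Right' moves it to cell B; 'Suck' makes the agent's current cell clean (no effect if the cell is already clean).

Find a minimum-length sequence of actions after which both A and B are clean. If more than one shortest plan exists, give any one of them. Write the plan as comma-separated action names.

1. Suck → (B; A:clean, B:clean)
min 1: B is dirty, one Suck

Suck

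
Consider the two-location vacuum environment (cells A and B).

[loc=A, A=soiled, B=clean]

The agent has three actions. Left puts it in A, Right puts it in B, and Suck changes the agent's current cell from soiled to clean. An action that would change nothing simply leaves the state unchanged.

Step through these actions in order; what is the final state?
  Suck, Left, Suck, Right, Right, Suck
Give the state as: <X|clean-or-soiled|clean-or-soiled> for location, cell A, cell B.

<B|clean|clean>

[1] after Suck: <A|clean|clean>
[2] after Left: <A|clean|clean>
[3] after Suck: <A|clean|clean>
[4] after Right: <B|clean|clean>
[5] after Right: <B|clean|clean>
[6] after Suck: <B|clean|clean>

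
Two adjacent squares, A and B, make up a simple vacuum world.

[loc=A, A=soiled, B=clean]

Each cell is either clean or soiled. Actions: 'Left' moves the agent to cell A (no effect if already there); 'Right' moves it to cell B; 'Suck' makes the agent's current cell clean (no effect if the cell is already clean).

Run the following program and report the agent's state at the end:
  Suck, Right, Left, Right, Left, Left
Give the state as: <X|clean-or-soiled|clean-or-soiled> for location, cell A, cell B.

<A|clean|clean>

1. Suck → <A|clean|clean>
2. Right → <B|clean|clean>
3. Left → <A|clean|clean>
4. Right → <B|clean|clean>
5. Left → <A|clean|clean>
6. Left → <A|clean|clean>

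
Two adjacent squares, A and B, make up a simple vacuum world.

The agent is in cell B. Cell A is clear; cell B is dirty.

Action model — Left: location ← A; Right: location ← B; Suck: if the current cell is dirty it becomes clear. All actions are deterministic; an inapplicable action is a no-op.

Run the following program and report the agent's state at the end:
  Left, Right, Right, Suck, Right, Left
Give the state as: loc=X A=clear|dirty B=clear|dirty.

Left (#1): loc=A A=clear B=dirty
Right (#2): loc=B A=clear B=dirty
Right (#3): loc=B A=clear B=dirty
Suck (#4): loc=B A=clear B=clear
Right (#5): loc=B A=clear B=clear
Left (#6): loc=A A=clear B=clear

loc=A A=clear B=clear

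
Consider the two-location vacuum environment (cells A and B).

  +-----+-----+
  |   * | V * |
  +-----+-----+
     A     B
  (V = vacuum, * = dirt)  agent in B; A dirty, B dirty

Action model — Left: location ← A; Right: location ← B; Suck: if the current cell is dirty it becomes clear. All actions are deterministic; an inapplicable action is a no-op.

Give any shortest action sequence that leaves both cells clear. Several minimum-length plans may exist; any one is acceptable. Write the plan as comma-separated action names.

1. Suck → (B; A:dirty, B:clear)
2. Left → (A; A:dirty, B:clear)
3. Suck → (A; A:clear, B:clear)
min 3: Suck B + move + Suck A

Suck, Left, Suck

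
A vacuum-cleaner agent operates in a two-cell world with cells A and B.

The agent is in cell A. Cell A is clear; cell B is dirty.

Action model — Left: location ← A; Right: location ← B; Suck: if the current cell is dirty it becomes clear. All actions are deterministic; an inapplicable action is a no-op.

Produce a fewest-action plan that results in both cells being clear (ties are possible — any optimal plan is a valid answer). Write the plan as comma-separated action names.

1. Right → in B — A clear, B dirty
2. Suck → in B — A clear, B clear
min 2: go B then Suck

Right, Suck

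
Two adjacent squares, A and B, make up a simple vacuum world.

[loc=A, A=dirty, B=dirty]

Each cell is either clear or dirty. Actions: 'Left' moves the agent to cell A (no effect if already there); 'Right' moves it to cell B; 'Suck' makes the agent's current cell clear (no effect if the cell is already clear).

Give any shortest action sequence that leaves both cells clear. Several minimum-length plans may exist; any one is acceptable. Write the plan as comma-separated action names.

1) do Suck; now (A; A:clear, B:dirty)
2) do Right; now (B; A:clear, B:dirty)
3) do Suck; now (B; A:clear, B:clear)
min 3: Suck A + move + Suck B

Suck, Right, Suck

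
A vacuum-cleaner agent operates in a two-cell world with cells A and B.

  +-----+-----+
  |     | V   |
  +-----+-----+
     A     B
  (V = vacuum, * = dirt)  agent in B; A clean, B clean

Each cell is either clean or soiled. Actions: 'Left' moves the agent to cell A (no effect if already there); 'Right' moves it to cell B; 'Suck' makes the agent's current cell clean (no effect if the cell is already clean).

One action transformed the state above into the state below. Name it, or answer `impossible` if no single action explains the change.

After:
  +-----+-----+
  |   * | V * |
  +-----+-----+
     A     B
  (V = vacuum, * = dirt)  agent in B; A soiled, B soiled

impossible

try  Left: <A|clean|clean>
try Right: <B|clean|clean>
try  Suck: <B|clean|clean>
no single action produces the after-state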